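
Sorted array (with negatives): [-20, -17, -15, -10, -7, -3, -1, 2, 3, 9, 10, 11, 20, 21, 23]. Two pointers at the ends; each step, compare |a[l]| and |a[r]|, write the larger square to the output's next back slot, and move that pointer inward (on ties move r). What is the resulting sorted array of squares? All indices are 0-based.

[1, 4, 9, 9, 49, 81, 100, 100, 121, 225, 289, 400, 400, 441, 529]

[0,14] |-20|<=|23| out[14]=529 → r--
[0,13] |-20|<=|21| out[13]=441 → r--
[0,12] |-20|<=|20| out[12]=400 → r--
[0,11] |-20|>|11| out[11]=400 → l++
[1,11] |-17|>|11| out[10]=289 → l++
[2,11] |-15|>|11| out[9]=225 → l++
[3,11] |-10|<=|11| out[8]=121 → r--
[3,10] |-10|<=|10| out[7]=100 → r--
[3,9] |-10|>|9| out[6]=100 → l++
[4,9] |-7|<=|9| out[5]=81 → r--
[4,8] |-7|>|3| out[4]=49 → l++
[5,8] |-3|<=|3| out[3]=9 → r--
[5,7] |-3|>|2| out[2]=9 → l++
[6,7] |-1|<=|2| out[1]=4 → r--
[6,6] |-1|<=|-1| out[0]=1 → r--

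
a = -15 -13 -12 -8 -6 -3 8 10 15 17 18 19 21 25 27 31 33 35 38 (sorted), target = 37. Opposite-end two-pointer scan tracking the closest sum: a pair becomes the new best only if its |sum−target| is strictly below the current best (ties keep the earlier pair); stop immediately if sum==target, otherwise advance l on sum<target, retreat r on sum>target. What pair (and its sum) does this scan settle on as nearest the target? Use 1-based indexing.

l=1 r=19: -15+38=23 d=14 *, l++
l=2 r=19: -13+38=25 d=12 *, l++
l=3 r=19: -12+38=26 d=11 *, l++
l=4 r=19: -8+38=30 d=7 *, l++
l=5 r=19: -6+38=32 d=5 *, l++
l=6 r=19: -3+38=35 d=2 *, l++
l=7 r=19: 8+38=46 d=9, r--
l=7 r=18: 8+35=43 d=6, r--
l=7 r=17: 8+33=41 d=4, r--
l=7 r=16: 8+31=39 d=2, r--
l=7 r=15: 8+27=35 d=2, l++
l=8 r=15: 10+27=37 d=0 *, stop

pair (10, 27) with sum 37 (|Δ|=0)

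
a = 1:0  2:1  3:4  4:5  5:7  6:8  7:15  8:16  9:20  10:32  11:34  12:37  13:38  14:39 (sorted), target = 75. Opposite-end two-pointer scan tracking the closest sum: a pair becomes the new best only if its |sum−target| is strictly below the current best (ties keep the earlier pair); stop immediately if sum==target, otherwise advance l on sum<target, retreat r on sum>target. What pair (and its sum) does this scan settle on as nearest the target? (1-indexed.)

l=1 r=14: 0+39=39 d=36 *, l++
l=2 r=14: 1+39=40 d=35 *, l++
l=3 r=14: 4+39=43 d=32 *, l++
l=4 r=14: 5+39=44 d=31 *, l++
l=5 r=14: 7+39=46 d=29 *, l++
l=6 r=14: 8+39=47 d=28 *, l++
l=7 r=14: 15+39=54 d=21 *, l++
l=8 r=14: 16+39=55 d=20 *, l++
l=9 r=14: 20+39=59 d=16 *, l++
l=10 r=14: 32+39=71 d=4 *, l++
l=11 r=14: 34+39=73 d=2 *, l++
l=12 r=14: 37+39=76 d=1 *, r--
l=12 r=13: 37+38=75 d=0 *, stop

pair (37, 38) with sum 75 (|Δ|=0)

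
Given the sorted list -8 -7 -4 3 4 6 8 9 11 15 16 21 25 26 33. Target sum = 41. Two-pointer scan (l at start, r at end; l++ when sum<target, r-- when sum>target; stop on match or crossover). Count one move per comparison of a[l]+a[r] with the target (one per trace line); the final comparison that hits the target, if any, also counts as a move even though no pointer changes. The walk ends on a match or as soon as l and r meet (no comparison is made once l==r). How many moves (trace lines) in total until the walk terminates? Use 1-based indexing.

[1,15] -8+33=25 <41 → l++
[2,15] -7+33=26 <41 → l++
[3,15] -4+33=29 <41 → l++
[4,15] 3+33=36 <41 → l++
[5,15] 4+33=37 <41 → l++
[6,15] 6+33=39 <41 → l++
[7,15] 8+33=41 → found

7 moves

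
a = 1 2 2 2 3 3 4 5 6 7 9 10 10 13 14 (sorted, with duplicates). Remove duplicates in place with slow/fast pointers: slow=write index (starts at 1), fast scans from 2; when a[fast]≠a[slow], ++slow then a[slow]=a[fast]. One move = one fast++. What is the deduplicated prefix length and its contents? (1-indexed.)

slow=1 fast=2: a[fast]=2≠a[slow]=1 write a[2]=2, slow++,fast++
slow=2 fast=3: a[fast]=2=a[slow] dup, fast++
slow=2 fast=4: a[fast]=2=a[slow] dup, fast++
slow=2 fast=5: a[fast]=3≠a[slow]=2 write a[3]=3, slow++,fast++
slow=3 fast=6: a[fast]=3=a[slow] dup, fast++
slow=3 fast=7: a[fast]=4≠a[slow]=3 write a[4]=4, slow++,fast++
slow=4 fast=8: a[fast]=5≠a[slow]=4 write a[5]=5, slow++,fast++
slow=5 fast=9: a[fast]=6≠a[slow]=5 write a[6]=6, slow++,fast++
slow=6 fast=10: a[fast]=7≠a[slow]=6 write a[7]=7, slow++,fast++
slow=7 fast=11: a[fast]=9≠a[slow]=7 write a[8]=9, slow++,fast++
slow=8 fast=12: a[fast]=10≠a[slow]=9 write a[9]=10, slow++,fast++
slow=9 fast=13: a[fast]=10=a[slow] dup, fast++
slow=9 fast=14: a[fast]=13≠a[slow]=10 write a[10]=13, slow++,fast++
slow=10 fast=15: a[fast]=14≠a[slow]=13 write a[11]=14, slow++,fast++

length 11; prefix = [1, 2, 3, 4, 5, 6, 7, 9, 10, 13, 14]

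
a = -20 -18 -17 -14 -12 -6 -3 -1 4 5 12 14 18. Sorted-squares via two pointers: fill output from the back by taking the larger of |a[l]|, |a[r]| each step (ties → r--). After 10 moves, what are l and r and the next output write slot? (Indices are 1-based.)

l=7, r=9, next write slot=3

[1,13] |-20|>|18| out[13]=400 → l++
[2,13] |-18|<=|18| out[12]=324 → r--
[2,12] |-18|>|14| out[11]=324 → l++
[3,12] |-17|>|14| out[10]=289 → l++
[4,12] |-14|<=|14| out[9]=196 → r--
[4,11] |-14|>|12| out[8]=196 → l++
[5,11] |-12|<=|12| out[7]=144 → r--
[5,10] |-12|>|5| out[6]=144 → l++
[6,10] |-6|>|5| out[5]=36 → l++
[7,10] |-3|<=|5| out[4]=25 → r--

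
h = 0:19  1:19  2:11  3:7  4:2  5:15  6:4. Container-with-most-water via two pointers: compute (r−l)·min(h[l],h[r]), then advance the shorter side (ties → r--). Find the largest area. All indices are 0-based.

[0,6] min(19,4)*6=24 best=24 * → r--
[0,5] min(19,15)*5=75 best=75 * → r--
[0,4] min(19,2)*4=8 best=75 → r--
[0,3] min(19,7)*3=21 best=75 → r--
[0,2] min(19,11)*2=22 best=75 → r--
[0,1] min(19,19)*1=19 best=75 → r--

max area = 75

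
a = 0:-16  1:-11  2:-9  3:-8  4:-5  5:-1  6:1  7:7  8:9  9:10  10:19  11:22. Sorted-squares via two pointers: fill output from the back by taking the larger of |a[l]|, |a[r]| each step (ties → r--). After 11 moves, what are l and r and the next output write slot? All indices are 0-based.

[0,11] |-16|<=|22| out[11]=484 → r--
[0,10] |-16|<=|19| out[10]=361 → r--
[0,9] |-16|>|10| out[9]=256 → l++
[1,9] |-11|>|10| out[8]=121 → l++
[2,9] |-9|<=|10| out[7]=100 → r--
[2,8] |-9|<=|9| out[6]=81 → r--
[2,7] |-9|>|7| out[5]=81 → l++
[3,7] |-8|>|7| out[4]=64 → l++
[4,7] |-5|<=|7| out[3]=49 → r--
[4,6] |-5|>|1| out[2]=25 → l++
[5,6] |-1|<=|1| out[1]=1 → r--

l=5, r=5, next write slot=0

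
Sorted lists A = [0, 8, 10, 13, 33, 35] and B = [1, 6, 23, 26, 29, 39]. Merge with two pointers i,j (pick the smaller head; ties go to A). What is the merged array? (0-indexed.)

[0, 1, 6, 8, 10, 13, 23, 26, 29, 33, 35, 39]

[i=0,j=0] A[i]=0<=B[j]=1 take 0 → i++
[i=1,j=0] A[i]=8>B[j]=1 take 1 → j++
[i=1,j=1] A[i]=8>B[j]=6 take 6 → j++
[i=1,j=2] A[i]=8<=B[j]=23 take 8 → i++
[i=2,j=2] A[i]=10<=B[j]=23 take 10 → i++
[i=3,j=2] A[i]=13<=B[j]=23 take 13 → i++
[i=4,j=2] A[i]=33>B[j]=23 take 23 → j++
[i=4,j=3] A[i]=33>B[j]=26 take 26 → j++
[i=4,j=4] A[i]=33>B[j]=29 take 29 → j++
[i=4,j=5] A[i]=33<=B[j]=39 take 33 → i++
[i=5,j=5] A[i]=35<=B[j]=39 take 35 → i++
[i=6,j=5] A done, take B[j]=39 → j++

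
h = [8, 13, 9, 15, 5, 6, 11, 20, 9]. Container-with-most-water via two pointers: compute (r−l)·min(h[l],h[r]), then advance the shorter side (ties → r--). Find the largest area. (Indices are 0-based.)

l=0 r=8: min(8,9)*8=64 best=64 *, l++
l=1 r=8: min(13,9)*7=63 best=64, r--
l=1 r=7: min(13,20)*6=78 best=78 *, l++
l=2 r=7: min(9,20)*5=45 best=78, l++
l=3 r=7: min(15,20)*4=60 best=78, l++
l=4 r=7: min(5,20)*3=15 best=78, l++
l=5 r=7: min(6,20)*2=12 best=78, l++
l=6 r=7: min(11,20)*1=11 best=78, l++

max area = 78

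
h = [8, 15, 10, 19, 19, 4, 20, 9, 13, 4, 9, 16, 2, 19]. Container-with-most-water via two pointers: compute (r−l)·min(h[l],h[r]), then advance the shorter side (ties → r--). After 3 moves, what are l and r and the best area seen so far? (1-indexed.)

l=4, r=14, best area=180

[1,14] min(8,19)*13=104 best=104 * → l++
[2,14] min(15,19)*12=180 best=180 * → l++
[3,14] min(10,19)*11=110 best=180 → l++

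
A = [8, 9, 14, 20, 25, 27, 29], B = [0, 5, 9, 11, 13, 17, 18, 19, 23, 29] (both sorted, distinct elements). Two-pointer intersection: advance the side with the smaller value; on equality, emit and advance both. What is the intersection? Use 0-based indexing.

[i=0,j=0] 8>0 → j++
[i=0,j=1] 8>5 → j++
[i=0,j=2] 8<9 → i++
[i=1,j=2] 9==9 emit → i++,j++
[i=2,j=3] 14>11 → j++
[i=2,j=4] 14>13 → j++
[i=2,j=5] 14<17 → i++
[i=3,j=5] 20>17 → j++
[i=3,j=6] 20>18 → j++
[i=3,j=7] 20>19 → j++
[i=3,j=8] 20<23 → i++
[i=4,j=8] 25>23 → j++
[i=4,j=9] 25<29 → i++
[i=5,j=9] 27<29 → i++
[i=6,j=9] 29==29 emit → i++,j++

intersection = [9, 29]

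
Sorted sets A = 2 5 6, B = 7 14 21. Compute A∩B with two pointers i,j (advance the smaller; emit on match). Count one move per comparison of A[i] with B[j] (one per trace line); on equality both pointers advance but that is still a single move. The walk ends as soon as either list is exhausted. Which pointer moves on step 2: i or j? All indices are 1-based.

i

[i=1,j=1] 2<7 → i++
[i=2,j=1] 5<7 → i++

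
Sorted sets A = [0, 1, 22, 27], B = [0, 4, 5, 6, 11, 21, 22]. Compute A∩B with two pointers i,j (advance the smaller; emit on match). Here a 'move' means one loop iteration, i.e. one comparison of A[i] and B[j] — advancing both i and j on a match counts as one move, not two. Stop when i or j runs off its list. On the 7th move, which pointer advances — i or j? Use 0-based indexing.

i=0 j=0: 0==0 emit, i++,j++
i=1 j=1: 1<4, i++
i=2 j=1: 22>4, j++
i=2 j=2: 22>5, j++
i=2 j=3: 22>6, j++
i=2 j=4: 22>11, j++
i=2 j=5: 22>21, j++

j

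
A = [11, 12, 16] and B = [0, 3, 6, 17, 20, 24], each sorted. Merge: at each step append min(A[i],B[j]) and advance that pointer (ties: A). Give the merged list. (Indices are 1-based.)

[i=1,j=1] A[i]=11>B[j]=0 take 0 → j++
[i=1,j=2] A[i]=11>B[j]=3 take 3 → j++
[i=1,j=3] A[i]=11>B[j]=6 take 6 → j++
[i=1,j=4] A[i]=11<=B[j]=17 take 11 → i++
[i=2,j=4] A[i]=12<=B[j]=17 take 12 → i++
[i=3,j=4] A[i]=16<=B[j]=17 take 16 → i++
[i=4,j=4] A done, take B[j]=17 → j++
[i=4,j=5] A done, take B[j]=20 → j++
[i=4,j=6] A done, take B[j]=24 → j++

[0, 3, 6, 11, 12, 16, 17, 20, 24]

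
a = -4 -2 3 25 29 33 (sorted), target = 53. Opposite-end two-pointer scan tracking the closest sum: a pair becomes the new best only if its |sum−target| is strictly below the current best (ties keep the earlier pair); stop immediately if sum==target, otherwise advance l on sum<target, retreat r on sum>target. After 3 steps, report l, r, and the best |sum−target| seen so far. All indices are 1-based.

l=1 r=6: -4+33=29 d=24 *, l++
l=2 r=6: -2+33=31 d=22 *, l++
l=3 r=6: 3+33=36 d=17 *, l++

l=4, r=6, best |Δ|=17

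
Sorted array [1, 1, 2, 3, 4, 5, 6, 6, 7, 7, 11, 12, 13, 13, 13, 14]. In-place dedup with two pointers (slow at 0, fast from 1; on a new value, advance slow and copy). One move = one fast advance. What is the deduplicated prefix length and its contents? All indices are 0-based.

length 11; prefix = [1, 2, 3, 4, 5, 6, 7, 11, 12, 13, 14]

(s=0,f=1) a[fast]=1=a[slow] dup → fast++
(s=0,f=2) a[fast]=2≠a[slow]=1 write a[1]=2 → slow++,fast++
(s=1,f=3) a[fast]=3≠a[slow]=2 write a[2]=3 → slow++,fast++
(s=2,f=4) a[fast]=4≠a[slow]=3 write a[3]=4 → slow++,fast++
(s=3,f=5) a[fast]=5≠a[slow]=4 write a[4]=5 → slow++,fast++
(s=4,f=6) a[fast]=6≠a[slow]=5 write a[5]=6 → slow++,fast++
(s=5,f=7) a[fast]=6=a[slow] dup → fast++
(s=5,f=8) a[fast]=7≠a[slow]=6 write a[6]=7 → slow++,fast++
(s=6,f=9) a[fast]=7=a[slow] dup → fast++
(s=6,f=10) a[fast]=11≠a[slow]=7 write a[7]=11 → slow++,fast++
(s=7,f=11) a[fast]=12≠a[slow]=11 write a[8]=12 → slow++,fast++
(s=8,f=12) a[fast]=13≠a[slow]=12 write a[9]=13 → slow++,fast++
(s=9,f=13) a[fast]=13=a[slow] dup → fast++
(s=9,f=14) a[fast]=13=a[slow] dup → fast++
(s=9,f=15) a[fast]=14≠a[slow]=13 write a[10]=14 → slow++,fast++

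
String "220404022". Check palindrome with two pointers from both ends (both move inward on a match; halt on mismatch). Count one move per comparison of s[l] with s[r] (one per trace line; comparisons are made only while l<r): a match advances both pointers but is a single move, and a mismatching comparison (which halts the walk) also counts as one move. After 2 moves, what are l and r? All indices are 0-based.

[0,8] '2'=='2' → l++,r--
[1,7] '2'=='2' → l++,r--

l=2, r=6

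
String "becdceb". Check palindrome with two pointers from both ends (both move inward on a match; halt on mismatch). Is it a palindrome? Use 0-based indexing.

[0,6] 'b'=='b' → l++,r--
[1,5] 'e'=='e' → l++,r--
[2,4] 'c'=='c' → l++,r--

palindrome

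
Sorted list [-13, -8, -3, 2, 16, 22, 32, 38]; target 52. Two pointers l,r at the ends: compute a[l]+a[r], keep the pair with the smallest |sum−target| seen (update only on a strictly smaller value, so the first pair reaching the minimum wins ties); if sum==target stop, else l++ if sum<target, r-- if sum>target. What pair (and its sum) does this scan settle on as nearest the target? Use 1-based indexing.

l=1 r=8: -13+38=25 d=27 *, l++
l=2 r=8: -8+38=30 d=22 *, l++
l=3 r=8: -3+38=35 d=17 *, l++
l=4 r=8: 2+38=40 d=12 *, l++
l=5 r=8: 16+38=54 d=2 *, r--
l=5 r=7: 16+32=48 d=4, l++
l=6 r=7: 22+32=54 d=2, r--

pair (16, 38) with sum 54 (|Δ|=2)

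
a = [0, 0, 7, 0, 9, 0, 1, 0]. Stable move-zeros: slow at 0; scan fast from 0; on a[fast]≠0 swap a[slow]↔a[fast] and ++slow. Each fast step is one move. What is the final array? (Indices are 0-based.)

[7, 9, 1, 0, 0, 0, 0, 0]

slow=0 fast=0: a[fast]=0, fast++
slow=0 fast=1: a[fast]=0, fast++
slow=0 fast=2: a[fast]=7≠0 swap→a[0]=7, slow++,fast++
slow=1 fast=3: a[fast]=0, fast++
slow=1 fast=4: a[fast]=9≠0 swap→a[1]=9, slow++,fast++
slow=2 fast=5: a[fast]=0, fast++
slow=2 fast=6: a[fast]=1≠0 swap→a[2]=1, slow++,fast++
slow=3 fast=7: a[fast]=0, fast++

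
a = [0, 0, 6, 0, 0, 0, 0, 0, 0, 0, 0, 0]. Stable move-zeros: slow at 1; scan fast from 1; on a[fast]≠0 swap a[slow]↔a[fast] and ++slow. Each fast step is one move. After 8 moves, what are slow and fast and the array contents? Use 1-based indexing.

slow=2, fast=9, a=[6, 0, 0, 0, 0, 0, 0, 0, 0, 0, 0, 0]

slow=1 fast=1: a[fast]=0, fast++
slow=1 fast=2: a[fast]=0, fast++
slow=1 fast=3: a[fast]=6≠0 swap→a[1]=6, slow++,fast++
slow=2 fast=4: a[fast]=0, fast++
slow=2 fast=5: a[fast]=0, fast++
slow=2 fast=6: a[fast]=0, fast++
slow=2 fast=7: a[fast]=0, fast++
slow=2 fast=8: a[fast]=0, fast++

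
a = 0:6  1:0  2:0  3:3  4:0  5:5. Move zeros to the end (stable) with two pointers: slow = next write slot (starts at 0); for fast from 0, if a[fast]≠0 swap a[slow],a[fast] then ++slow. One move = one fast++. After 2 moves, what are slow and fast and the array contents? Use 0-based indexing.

slow=0 fast=0: a[fast]=6≠0 swap→a[0]=6, slow++,fast++
slow=1 fast=1: a[fast]=0, fast++

slow=1, fast=2, a=[6, 0, 0, 3, 0, 5]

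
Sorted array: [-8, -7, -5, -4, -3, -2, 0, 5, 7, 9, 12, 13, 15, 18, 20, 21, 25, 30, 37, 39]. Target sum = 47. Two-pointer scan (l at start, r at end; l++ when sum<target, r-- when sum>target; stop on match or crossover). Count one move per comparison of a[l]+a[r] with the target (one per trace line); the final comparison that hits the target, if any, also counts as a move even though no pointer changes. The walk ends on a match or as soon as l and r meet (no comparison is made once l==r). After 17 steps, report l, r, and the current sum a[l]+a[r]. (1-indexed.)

[1,20] -8+39=31 <47 → l++
[2,20] -7+39=32 <47 → l++
[3,20] -5+39=34 <47 → l++
[4,20] -4+39=35 <47 → l++
[5,20] -3+39=36 <47 → l++
[6,20] -2+39=37 <47 → l++
[7,20] 0+39=39 <47 → l++
[8,20] 5+39=44 <47 → l++
[9,20] 7+39=46 <47 → l++
[10,20] 9+39=48 >47 → r--
[10,19] 9+37=46 <47 → l++
[11,19] 12+37=49 >47 → r--
[11,18] 12+30=42 <47 → l++
[12,18] 13+30=43 <47 → l++
[13,18] 15+30=45 <47 → l++
[14,18] 18+30=48 >47 → r--
[14,17] 18+25=43 <47 → l++

l=15, r=17, sum=45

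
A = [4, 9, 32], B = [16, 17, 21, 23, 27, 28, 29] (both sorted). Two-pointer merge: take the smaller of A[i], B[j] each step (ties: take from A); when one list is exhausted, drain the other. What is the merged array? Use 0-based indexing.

[i=0,j=0] A[i]=4<=B[j]=16 take 4 → i++
[i=1,j=0] A[i]=9<=B[j]=16 take 9 → i++
[i=2,j=0] A[i]=32>B[j]=16 take 16 → j++
[i=2,j=1] A[i]=32>B[j]=17 take 17 → j++
[i=2,j=2] A[i]=32>B[j]=21 take 21 → j++
[i=2,j=3] A[i]=32>B[j]=23 take 23 → j++
[i=2,j=4] A[i]=32>B[j]=27 take 27 → j++
[i=2,j=5] A[i]=32>B[j]=28 take 28 → j++
[i=2,j=6] A[i]=32>B[j]=29 take 29 → j++
[i=2,j=7] B done, take A[i]=32 → i++

[4, 9, 16, 17, 21, 23, 27, 28, 29, 32]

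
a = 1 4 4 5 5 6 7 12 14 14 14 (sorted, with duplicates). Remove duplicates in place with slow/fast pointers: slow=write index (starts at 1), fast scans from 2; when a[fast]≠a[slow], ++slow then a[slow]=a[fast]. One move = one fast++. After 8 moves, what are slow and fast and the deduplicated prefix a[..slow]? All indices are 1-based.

(s=1,f=2) a[fast]=4≠a[slow]=1 write a[2]=4 → slow++,fast++
(s=2,f=3) a[fast]=4=a[slow] dup → fast++
(s=2,f=4) a[fast]=5≠a[slow]=4 write a[3]=5 → slow++,fast++
(s=3,f=5) a[fast]=5=a[slow] dup → fast++
(s=3,f=6) a[fast]=6≠a[slow]=5 write a[4]=6 → slow++,fast++
(s=4,f=7) a[fast]=7≠a[slow]=6 write a[5]=7 → slow++,fast++
(s=5,f=8) a[fast]=12≠a[slow]=7 write a[6]=12 → slow++,fast++
(s=6,f=9) a[fast]=14≠a[slow]=12 write a[7]=14 → slow++,fast++

slow=7, fast=10, prefix=[1, 4, 5, 6, 7, 12, 14]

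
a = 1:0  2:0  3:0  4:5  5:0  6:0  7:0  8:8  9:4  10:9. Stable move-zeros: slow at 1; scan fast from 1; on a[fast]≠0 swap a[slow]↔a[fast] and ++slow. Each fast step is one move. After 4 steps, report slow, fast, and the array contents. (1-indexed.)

slow=2, fast=5, a=[5, 0, 0, 0, 0, 0, 0, 8, 4, 9]

(s=1,f=1) a[fast]=0 → fast++
(s=1,f=2) a[fast]=0 → fast++
(s=1,f=3) a[fast]=0 → fast++
(s=1,f=4) a[fast]=5≠0 swap→a[1]=5 → slow++,fast++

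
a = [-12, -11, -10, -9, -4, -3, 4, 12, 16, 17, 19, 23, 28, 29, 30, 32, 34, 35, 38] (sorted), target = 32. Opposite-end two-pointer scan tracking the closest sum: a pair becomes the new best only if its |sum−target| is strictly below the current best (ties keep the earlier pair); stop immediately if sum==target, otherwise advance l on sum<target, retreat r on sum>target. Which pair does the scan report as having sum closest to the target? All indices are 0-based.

pair (-3, 35) with sum 32 (|Δ|=0)

[0,18] -12+38=26 d=6 * → l++
[1,18] -11+38=27 d=5 * → l++
[2,18] -10+38=28 d=4 * → l++
[3,18] -9+38=29 d=3 * → l++
[4,18] -4+38=34 d=2 * → r--
[4,17] -4+35=31 d=1 * → l++
[5,17] -3+35=32 d=0 * → stop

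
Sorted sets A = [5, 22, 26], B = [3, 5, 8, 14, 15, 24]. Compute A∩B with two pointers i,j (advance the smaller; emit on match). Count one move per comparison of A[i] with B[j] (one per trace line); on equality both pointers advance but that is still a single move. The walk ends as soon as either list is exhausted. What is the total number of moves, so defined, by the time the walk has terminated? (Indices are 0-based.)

[i=0,j=0] 5>3 → j++
[i=0,j=1] 5==5 emit → i++,j++
[i=1,j=2] 22>8 → j++
[i=1,j=3] 22>14 → j++
[i=1,j=4] 22>15 → j++
[i=1,j=5] 22<24 → i++
[i=2,j=5] 26>24 → j++

7 moves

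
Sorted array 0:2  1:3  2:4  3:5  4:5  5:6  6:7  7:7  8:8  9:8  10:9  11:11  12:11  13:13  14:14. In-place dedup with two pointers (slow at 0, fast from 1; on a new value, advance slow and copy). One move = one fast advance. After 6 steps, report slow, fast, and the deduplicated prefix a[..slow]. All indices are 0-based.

(s=0,f=1) a[fast]=3≠a[slow]=2 write a[1]=3 → slow++,fast++
(s=1,f=2) a[fast]=4≠a[slow]=3 write a[2]=4 → slow++,fast++
(s=2,f=3) a[fast]=5≠a[slow]=4 write a[3]=5 → slow++,fast++
(s=3,f=4) a[fast]=5=a[slow] dup → fast++
(s=3,f=5) a[fast]=6≠a[slow]=5 write a[4]=6 → slow++,fast++
(s=4,f=6) a[fast]=7≠a[slow]=6 write a[5]=7 → slow++,fast++

slow=5, fast=7, prefix=[2, 3, 4, 5, 6, 7]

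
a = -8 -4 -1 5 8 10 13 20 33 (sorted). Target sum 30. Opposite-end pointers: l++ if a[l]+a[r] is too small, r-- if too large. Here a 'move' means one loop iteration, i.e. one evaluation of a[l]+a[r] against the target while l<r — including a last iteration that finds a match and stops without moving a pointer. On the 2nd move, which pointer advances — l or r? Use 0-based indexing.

[0,8] -8+33=25 <30 → l++
[1,8] -4+33=29 <30 → l++

l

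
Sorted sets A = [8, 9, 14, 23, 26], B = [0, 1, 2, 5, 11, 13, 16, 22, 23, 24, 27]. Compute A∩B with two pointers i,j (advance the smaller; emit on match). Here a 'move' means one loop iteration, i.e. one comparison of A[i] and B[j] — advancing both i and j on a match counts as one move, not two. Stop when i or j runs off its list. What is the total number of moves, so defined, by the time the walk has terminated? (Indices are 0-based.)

i=0 j=0: 8>0, j++
i=0 j=1: 8>1, j++
i=0 j=2: 8>2, j++
i=0 j=3: 8>5, j++
i=0 j=4: 8<11, i++
i=1 j=4: 9<11, i++
i=2 j=4: 14>11, j++
i=2 j=5: 14>13, j++
i=2 j=6: 14<16, i++
i=3 j=6: 23>16, j++
i=3 j=7: 23>22, j++
i=3 j=8: 23==23 emit, i++,j++
i=4 j=9: 26>24, j++
i=4 j=10: 26<27, i++

14 moves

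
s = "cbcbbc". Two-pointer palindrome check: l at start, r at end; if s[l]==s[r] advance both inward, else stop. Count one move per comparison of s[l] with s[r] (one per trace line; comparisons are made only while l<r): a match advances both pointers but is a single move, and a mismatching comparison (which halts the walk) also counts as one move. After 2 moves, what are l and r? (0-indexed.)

[0,5] 'c'=='c' → l++,r--
[1,4] 'b'=='b' → l++,r--

l=2, r=3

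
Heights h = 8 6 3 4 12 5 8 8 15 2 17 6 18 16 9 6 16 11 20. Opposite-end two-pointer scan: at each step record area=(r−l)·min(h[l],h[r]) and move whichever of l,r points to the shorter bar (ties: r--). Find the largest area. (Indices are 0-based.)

l=0 r=18: min(8,20)*18=144 best=144 *, l++
l=1 r=18: min(6,20)*17=102 best=144, l++
l=2 r=18: min(3,20)*16=48 best=144, l++
l=3 r=18: min(4,20)*15=60 best=144, l++
l=4 r=18: min(12,20)*14=168 best=168 *, l++
l=5 r=18: min(5,20)*13=65 best=168, l++
l=6 r=18: min(8,20)*12=96 best=168, l++
l=7 r=18: min(8,20)*11=88 best=168, l++
l=8 r=18: min(15,20)*10=150 best=168, l++
l=9 r=18: min(2,20)*9=18 best=168, l++
l=10 r=18: min(17,20)*8=136 best=168, l++
l=11 r=18: min(6,20)*7=42 best=168, l++
l=12 r=18: min(18,20)*6=108 best=168, l++
l=13 r=18: min(16,20)*5=80 best=168, l++
l=14 r=18: min(9,20)*4=36 best=168, l++
l=15 r=18: min(6,20)*3=18 best=168, l++
l=16 r=18: min(16,20)*2=32 best=168, l++
l=17 r=18: min(11,20)*1=11 best=168, l++

max area = 168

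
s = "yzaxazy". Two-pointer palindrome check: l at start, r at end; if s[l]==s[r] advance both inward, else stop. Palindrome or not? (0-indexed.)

[0,6] 'y'=='y' → l++,r--
[1,5] 'z'=='z' → l++,r--
[2,4] 'a'=='a' → l++,r--

palindrome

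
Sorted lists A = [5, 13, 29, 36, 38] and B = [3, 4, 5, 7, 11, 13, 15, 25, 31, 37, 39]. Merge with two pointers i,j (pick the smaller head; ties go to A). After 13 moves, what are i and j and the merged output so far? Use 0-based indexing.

i=4, j=9, merged so far=[3, 4, 5, 5, 7, 11, 13, 13, 15, 25, 29, 31, 36]

i=0 j=0: A[i]=5>B[j]=3 take 3, j++
i=0 j=1: A[i]=5>B[j]=4 take 4, j++
i=0 j=2: A[i]=5<=B[j]=5 take 5, i++
i=1 j=2: A[i]=13>B[j]=5 take 5, j++
i=1 j=3: A[i]=13>B[j]=7 take 7, j++
i=1 j=4: A[i]=13>B[j]=11 take 11, j++
i=1 j=5: A[i]=13<=B[j]=13 take 13, i++
i=2 j=5: A[i]=29>B[j]=13 take 13, j++
i=2 j=6: A[i]=29>B[j]=15 take 15, j++
i=2 j=7: A[i]=29>B[j]=25 take 25, j++
i=2 j=8: A[i]=29<=B[j]=31 take 29, i++
i=3 j=8: A[i]=36>B[j]=31 take 31, j++
i=3 j=9: A[i]=36<=B[j]=37 take 36, i++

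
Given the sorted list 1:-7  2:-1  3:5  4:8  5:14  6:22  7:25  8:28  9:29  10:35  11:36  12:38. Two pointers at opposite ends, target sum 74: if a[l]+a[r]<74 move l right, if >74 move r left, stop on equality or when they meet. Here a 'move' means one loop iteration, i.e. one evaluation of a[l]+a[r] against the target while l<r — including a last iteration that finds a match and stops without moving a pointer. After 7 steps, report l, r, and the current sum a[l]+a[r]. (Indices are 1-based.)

l=1 r=12: -7+38=31 <74, l++
l=2 r=12: -1+38=37 <74, l++
l=3 r=12: 5+38=43 <74, l++
l=4 r=12: 8+38=46 <74, l++
l=5 r=12: 14+38=52 <74, l++
l=6 r=12: 22+38=60 <74, l++
l=7 r=12: 25+38=63 <74, l++

l=8, r=12, sum=66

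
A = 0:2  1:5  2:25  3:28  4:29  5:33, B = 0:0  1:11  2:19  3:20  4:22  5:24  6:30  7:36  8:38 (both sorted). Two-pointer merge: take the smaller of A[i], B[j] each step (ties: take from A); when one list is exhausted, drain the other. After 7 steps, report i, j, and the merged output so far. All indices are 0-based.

i=0 j=0: A[i]=2>B[j]=0 take 0, j++
i=0 j=1: A[i]=2<=B[j]=11 take 2, i++
i=1 j=1: A[i]=5<=B[j]=11 take 5, i++
i=2 j=1: A[i]=25>B[j]=11 take 11, j++
i=2 j=2: A[i]=25>B[j]=19 take 19, j++
i=2 j=3: A[i]=25>B[j]=20 take 20, j++
i=2 j=4: A[i]=25>B[j]=22 take 22, j++

i=2, j=5, merged so far=[0, 2, 5, 11, 19, 20, 22]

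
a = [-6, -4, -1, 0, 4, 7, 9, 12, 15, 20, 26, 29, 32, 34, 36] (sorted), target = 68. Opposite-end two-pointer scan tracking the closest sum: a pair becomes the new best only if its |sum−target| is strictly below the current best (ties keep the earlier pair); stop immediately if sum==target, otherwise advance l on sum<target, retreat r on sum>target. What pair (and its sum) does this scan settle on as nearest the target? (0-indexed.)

l=0 r=14: -6+36=30 d=38 *, l++
l=1 r=14: -4+36=32 d=36 *, l++
l=2 r=14: -1+36=35 d=33 *, l++
l=3 r=14: 0+36=36 d=32 *, l++
l=4 r=14: 4+36=40 d=28 *, l++
l=5 r=14: 7+36=43 d=25 *, l++
l=6 r=14: 9+36=45 d=23 *, l++
l=7 r=14: 12+36=48 d=20 *, l++
l=8 r=14: 15+36=51 d=17 *, l++
l=9 r=14: 20+36=56 d=12 *, l++
l=10 r=14: 26+36=62 d=6 *, l++
l=11 r=14: 29+36=65 d=3 *, l++
l=12 r=14: 32+36=68 d=0 *, stop

pair (32, 36) with sum 68 (|Δ|=0)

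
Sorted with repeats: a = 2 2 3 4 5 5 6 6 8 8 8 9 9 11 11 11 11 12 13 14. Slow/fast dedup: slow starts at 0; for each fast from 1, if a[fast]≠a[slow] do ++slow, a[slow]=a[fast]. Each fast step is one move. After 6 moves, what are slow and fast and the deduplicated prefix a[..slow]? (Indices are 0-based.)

(s=0,f=1) a[fast]=2=a[slow] dup → fast++
(s=0,f=2) a[fast]=3≠a[slow]=2 write a[1]=3 → slow++,fast++
(s=1,f=3) a[fast]=4≠a[slow]=3 write a[2]=4 → slow++,fast++
(s=2,f=4) a[fast]=5≠a[slow]=4 write a[3]=5 → slow++,fast++
(s=3,f=5) a[fast]=5=a[slow] dup → fast++
(s=3,f=6) a[fast]=6≠a[slow]=5 write a[4]=6 → slow++,fast++

slow=4, fast=7, prefix=[2, 3, 4, 5, 6]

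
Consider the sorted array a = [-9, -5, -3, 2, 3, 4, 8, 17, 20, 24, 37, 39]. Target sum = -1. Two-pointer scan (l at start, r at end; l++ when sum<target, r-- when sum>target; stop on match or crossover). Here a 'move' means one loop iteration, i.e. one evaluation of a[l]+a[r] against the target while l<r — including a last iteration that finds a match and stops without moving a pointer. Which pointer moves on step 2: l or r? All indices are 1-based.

l=1 r=12: -9+39=30 >-1, r--
l=1 r=11: -9+37=28 >-1, r--

r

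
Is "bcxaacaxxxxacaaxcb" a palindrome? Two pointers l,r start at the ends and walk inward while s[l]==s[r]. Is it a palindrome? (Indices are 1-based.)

l=1 r=18: 'b'=='b', l++,r--
l=2 r=17: 'c'=='c', l++,r--
l=3 r=16: 'x'=='x', l++,r--
l=4 r=15: 'a'=='a', l++,r--
l=5 r=14: 'a'=='a', l++,r--
l=6 r=13: 'c'=='c', l++,r--
l=7 r=12: 'a'=='a', l++,r--
l=8 r=11: 'x'=='x', l++,r--
l=9 r=10: 'x'=='x', l++,r--

palindrome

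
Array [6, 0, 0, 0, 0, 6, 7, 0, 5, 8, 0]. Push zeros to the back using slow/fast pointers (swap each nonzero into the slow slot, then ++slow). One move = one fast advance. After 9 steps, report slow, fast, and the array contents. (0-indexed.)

slow=4, fast=9, a=[6, 6, 7, 5, 0, 0, 0, 0, 0, 8, 0]

slow=0 fast=0: a[fast]=6≠0 swap→a[0]=6, slow++,fast++
slow=1 fast=1: a[fast]=0, fast++
slow=1 fast=2: a[fast]=0, fast++
slow=1 fast=3: a[fast]=0, fast++
slow=1 fast=4: a[fast]=0, fast++
slow=1 fast=5: a[fast]=6≠0 swap→a[1]=6, slow++,fast++
slow=2 fast=6: a[fast]=7≠0 swap→a[2]=7, slow++,fast++
slow=3 fast=7: a[fast]=0, fast++
slow=3 fast=8: a[fast]=5≠0 swap→a[3]=5, slow++,fast++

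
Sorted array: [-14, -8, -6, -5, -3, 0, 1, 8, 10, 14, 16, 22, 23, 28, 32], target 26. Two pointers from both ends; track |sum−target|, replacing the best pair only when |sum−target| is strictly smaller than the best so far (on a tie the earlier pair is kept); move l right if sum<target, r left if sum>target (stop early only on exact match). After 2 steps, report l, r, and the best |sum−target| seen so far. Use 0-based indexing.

l=0 r=14: -14+32=18 d=8 *, l++
l=1 r=14: -8+32=24 d=2 *, l++

l=2, r=14, best |Δ|=2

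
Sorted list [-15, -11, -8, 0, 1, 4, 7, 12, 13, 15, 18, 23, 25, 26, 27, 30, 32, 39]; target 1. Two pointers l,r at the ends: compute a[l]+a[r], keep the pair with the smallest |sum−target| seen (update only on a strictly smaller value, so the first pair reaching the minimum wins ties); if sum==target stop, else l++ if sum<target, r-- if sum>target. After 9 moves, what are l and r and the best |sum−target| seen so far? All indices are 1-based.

l=2, r=10, best |Δ|=1

[1,18] -15+39=24 d=23 * → r--
[1,17] -15+32=17 d=16 * → r--
[1,16] -15+30=15 d=14 * → r--
[1,15] -15+27=12 d=11 * → r--
[1,14] -15+26=11 d=10 * → r--
[1,13] -15+25=10 d=9 * → r--
[1,12] -15+23=8 d=7 * → r--
[1,11] -15+18=3 d=2 * → r--
[1,10] -15+15=0 d=1 * → l++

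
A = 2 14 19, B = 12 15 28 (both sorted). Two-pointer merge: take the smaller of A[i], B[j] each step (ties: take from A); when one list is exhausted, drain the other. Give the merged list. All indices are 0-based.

i=0 j=0: A[i]=2<=B[j]=12 take 2, i++
i=1 j=0: A[i]=14>B[j]=12 take 12, j++
i=1 j=1: A[i]=14<=B[j]=15 take 14, i++
i=2 j=1: A[i]=19>B[j]=15 take 15, j++
i=2 j=2: A[i]=19<=B[j]=28 take 19, i++
i=3 j=2: A done, take B[j]=28, j++

[2, 12, 14, 15, 19, 28]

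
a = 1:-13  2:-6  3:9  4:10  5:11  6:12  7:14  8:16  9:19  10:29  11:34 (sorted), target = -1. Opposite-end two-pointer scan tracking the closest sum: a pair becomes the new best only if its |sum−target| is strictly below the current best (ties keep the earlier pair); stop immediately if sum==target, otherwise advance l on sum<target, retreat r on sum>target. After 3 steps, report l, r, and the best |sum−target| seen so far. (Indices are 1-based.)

l=1, r=8, best |Δ|=7

[1,11] -13+34=21 d=22 * → r--
[1,10] -13+29=16 d=17 * → r--
[1,9] -13+19=6 d=7 * → r--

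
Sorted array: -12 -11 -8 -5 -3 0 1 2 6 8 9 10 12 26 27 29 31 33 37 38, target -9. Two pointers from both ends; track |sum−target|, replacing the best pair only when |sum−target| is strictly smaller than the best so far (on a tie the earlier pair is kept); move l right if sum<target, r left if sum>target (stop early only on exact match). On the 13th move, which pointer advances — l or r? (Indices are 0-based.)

l

[0,19] -12+38=26 d=35 * → r--
[0,18] -12+37=25 d=34 * → r--
[0,17] -12+33=21 d=30 * → r--
[0,16] -12+31=19 d=28 * → r--
[0,15] -12+29=17 d=26 * → r--
[0,14] -12+27=15 d=24 * → r--
[0,13] -12+26=14 d=23 * → r--
[0,12] -12+12=0 d=9 * → r--
[0,11] -12+10=-2 d=7 * → r--
[0,10] -12+9=-3 d=6 * → r--
[0,9] -12+8=-4 d=5 * → r--
[0,8] -12+6=-6 d=3 * → r--
[0,7] -12+2=-10 d=1 * → l++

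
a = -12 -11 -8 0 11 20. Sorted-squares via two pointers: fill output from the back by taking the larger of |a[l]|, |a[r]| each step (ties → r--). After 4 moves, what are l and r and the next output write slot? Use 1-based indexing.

l=3, r=4, next write slot=2

[1,6] |-12|<=|20| out[6]=400 → r--
[1,5] |-12|>|11| out[5]=144 → l++
[2,5] |-11|<=|11| out[4]=121 → r--
[2,4] |-11|>|0| out[3]=121 → l++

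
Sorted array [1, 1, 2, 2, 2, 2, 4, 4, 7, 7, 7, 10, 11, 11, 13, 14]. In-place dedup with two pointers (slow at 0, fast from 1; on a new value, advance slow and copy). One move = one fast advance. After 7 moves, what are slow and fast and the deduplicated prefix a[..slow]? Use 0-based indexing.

(s=0,f=1) a[fast]=1=a[slow] dup → fast++
(s=0,f=2) a[fast]=2≠a[slow]=1 write a[1]=2 → slow++,fast++
(s=1,f=3) a[fast]=2=a[slow] dup → fast++
(s=1,f=4) a[fast]=2=a[slow] dup → fast++
(s=1,f=5) a[fast]=2=a[slow] dup → fast++
(s=1,f=6) a[fast]=4≠a[slow]=2 write a[2]=4 → slow++,fast++
(s=2,f=7) a[fast]=4=a[slow] dup → fast++

slow=2, fast=8, prefix=[1, 2, 4]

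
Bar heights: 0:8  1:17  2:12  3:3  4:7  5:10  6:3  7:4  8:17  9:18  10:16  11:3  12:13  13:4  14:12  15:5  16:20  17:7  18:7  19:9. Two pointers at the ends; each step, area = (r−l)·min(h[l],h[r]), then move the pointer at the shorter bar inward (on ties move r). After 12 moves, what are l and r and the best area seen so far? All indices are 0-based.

l=9, r=16, best area=255

l=0 r=19: min(8,9)*19=152 best=152 *, l++
l=1 r=19: min(17,9)*18=162 best=162 *, r--
l=1 r=18: min(17,7)*17=119 best=162, r--
l=1 r=17: min(17,7)*16=112 best=162, r--
l=1 r=16: min(17,20)*15=255 best=255 *, l++
l=2 r=16: min(12,20)*14=168 best=255, l++
l=3 r=16: min(3,20)*13=39 best=255, l++
l=4 r=16: min(7,20)*12=84 best=255, l++
l=5 r=16: min(10,20)*11=110 best=255, l++
l=6 r=16: min(3,20)*10=30 best=255, l++
l=7 r=16: min(4,20)*9=36 best=255, l++
l=8 r=16: min(17,20)*8=136 best=255, l++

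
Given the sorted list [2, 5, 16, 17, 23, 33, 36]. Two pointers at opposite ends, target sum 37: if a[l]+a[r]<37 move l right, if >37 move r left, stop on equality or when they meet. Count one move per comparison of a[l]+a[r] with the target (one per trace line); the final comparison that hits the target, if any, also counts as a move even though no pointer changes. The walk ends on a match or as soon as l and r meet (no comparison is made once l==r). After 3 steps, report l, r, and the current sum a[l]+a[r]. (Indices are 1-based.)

l=2, r=5, sum=28

l=1 r=7: 2+36=38 >37, r--
l=1 r=6: 2+33=35 <37, l++
l=2 r=6: 5+33=38 >37, r--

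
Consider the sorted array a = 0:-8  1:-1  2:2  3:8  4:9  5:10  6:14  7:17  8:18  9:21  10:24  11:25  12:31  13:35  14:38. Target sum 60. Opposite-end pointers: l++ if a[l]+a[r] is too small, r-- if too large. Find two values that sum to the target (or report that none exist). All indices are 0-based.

(25, 35)

l=0 r=14: -8+38=30 <60, l++
l=1 r=14: -1+38=37 <60, l++
l=2 r=14: 2+38=40 <60, l++
l=3 r=14: 8+38=46 <60, l++
l=4 r=14: 9+38=47 <60, l++
l=5 r=14: 10+38=48 <60, l++
l=6 r=14: 14+38=52 <60, l++
l=7 r=14: 17+38=55 <60, l++
l=8 r=14: 18+38=56 <60, l++
l=9 r=14: 21+38=59 <60, l++
l=10 r=14: 24+38=62 >60, r--
l=10 r=13: 24+35=59 <60, l++
l=11 r=13: 25+35=60, found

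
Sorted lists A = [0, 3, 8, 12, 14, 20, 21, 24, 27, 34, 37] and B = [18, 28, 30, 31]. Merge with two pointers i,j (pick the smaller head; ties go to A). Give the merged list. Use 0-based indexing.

i=0 j=0: A[i]=0<=B[j]=18 take 0, i++
i=1 j=0: A[i]=3<=B[j]=18 take 3, i++
i=2 j=0: A[i]=8<=B[j]=18 take 8, i++
i=3 j=0: A[i]=12<=B[j]=18 take 12, i++
i=4 j=0: A[i]=14<=B[j]=18 take 14, i++
i=5 j=0: A[i]=20>B[j]=18 take 18, j++
i=5 j=1: A[i]=20<=B[j]=28 take 20, i++
i=6 j=1: A[i]=21<=B[j]=28 take 21, i++
i=7 j=1: A[i]=24<=B[j]=28 take 24, i++
i=8 j=1: A[i]=27<=B[j]=28 take 27, i++
i=9 j=1: A[i]=34>B[j]=28 take 28, j++
i=9 j=2: A[i]=34>B[j]=30 take 30, j++
i=9 j=3: A[i]=34>B[j]=31 take 31, j++
i=9 j=4: B done, take A[i]=34, i++
i=10 j=4: B done, take A[i]=37, i++

[0, 3, 8, 12, 14, 18, 20, 21, 24, 27, 28, 30, 31, 34, 37]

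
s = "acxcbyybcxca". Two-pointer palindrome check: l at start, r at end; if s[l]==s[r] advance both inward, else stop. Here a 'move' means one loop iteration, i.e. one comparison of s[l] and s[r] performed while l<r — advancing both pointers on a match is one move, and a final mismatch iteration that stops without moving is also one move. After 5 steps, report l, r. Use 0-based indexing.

[0,11] 'a'=='a' → l++,r--
[1,10] 'c'=='c' → l++,r--
[2,9] 'x'=='x' → l++,r--
[3,8] 'c'=='c' → l++,r--
[4,7] 'b'=='b' → l++,r--

l=5, r=6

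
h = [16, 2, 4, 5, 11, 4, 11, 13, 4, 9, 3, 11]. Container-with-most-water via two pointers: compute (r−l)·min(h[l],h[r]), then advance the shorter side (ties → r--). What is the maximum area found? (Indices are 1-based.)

max area = 121

[1,12] min(16,11)*11=121 best=121 * → r--
[1,11] min(16,3)*10=30 best=121 → r--
[1,10] min(16,9)*9=81 best=121 → r--
[1,9] min(16,4)*8=32 best=121 → r--
[1,8] min(16,13)*7=91 best=121 → r--
[1,7] min(16,11)*6=66 best=121 → r--
[1,6] min(16,4)*5=20 best=121 → r--
[1,5] min(16,11)*4=44 best=121 → r--
[1,4] min(16,5)*3=15 best=121 → r--
[1,3] min(16,4)*2=8 best=121 → r--
[1,2] min(16,2)*1=2 best=121 → r--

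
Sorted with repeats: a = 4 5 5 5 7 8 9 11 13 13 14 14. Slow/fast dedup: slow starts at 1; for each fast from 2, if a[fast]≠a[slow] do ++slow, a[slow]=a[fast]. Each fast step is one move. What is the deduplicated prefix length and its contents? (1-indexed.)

length 8; prefix = [4, 5, 7, 8, 9, 11, 13, 14]

(s=1,f=2) a[fast]=5≠a[slow]=4 write a[2]=5 → slow++,fast++
(s=2,f=3) a[fast]=5=a[slow] dup → fast++
(s=2,f=4) a[fast]=5=a[slow] dup → fast++
(s=2,f=5) a[fast]=7≠a[slow]=5 write a[3]=7 → slow++,fast++
(s=3,f=6) a[fast]=8≠a[slow]=7 write a[4]=8 → slow++,fast++
(s=4,f=7) a[fast]=9≠a[slow]=8 write a[5]=9 → slow++,fast++
(s=5,f=8) a[fast]=11≠a[slow]=9 write a[6]=11 → slow++,fast++
(s=6,f=9) a[fast]=13≠a[slow]=11 write a[7]=13 → slow++,fast++
(s=7,f=10) a[fast]=13=a[slow] dup → fast++
(s=7,f=11) a[fast]=14≠a[slow]=13 write a[8]=14 → slow++,fast++
(s=8,f=12) a[fast]=14=a[slow] dup → fast++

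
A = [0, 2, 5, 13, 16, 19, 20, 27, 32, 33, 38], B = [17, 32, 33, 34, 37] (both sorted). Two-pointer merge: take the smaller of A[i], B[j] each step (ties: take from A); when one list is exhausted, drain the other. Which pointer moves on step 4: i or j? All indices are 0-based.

i

i=0 j=0: A[i]=0<=B[j]=17 take 0, i++
i=1 j=0: A[i]=2<=B[j]=17 take 2, i++
i=2 j=0: A[i]=5<=B[j]=17 take 5, i++
i=3 j=0: A[i]=13<=B[j]=17 take 13, i++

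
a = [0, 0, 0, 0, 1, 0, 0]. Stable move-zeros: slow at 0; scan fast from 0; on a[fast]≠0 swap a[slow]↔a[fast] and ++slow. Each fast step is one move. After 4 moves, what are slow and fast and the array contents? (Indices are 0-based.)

slow=0, fast=4, a=[0, 0, 0, 0, 1, 0, 0]

slow=0 fast=0: a[fast]=0, fast++
slow=0 fast=1: a[fast]=0, fast++
slow=0 fast=2: a[fast]=0, fast++
slow=0 fast=3: a[fast]=0, fast++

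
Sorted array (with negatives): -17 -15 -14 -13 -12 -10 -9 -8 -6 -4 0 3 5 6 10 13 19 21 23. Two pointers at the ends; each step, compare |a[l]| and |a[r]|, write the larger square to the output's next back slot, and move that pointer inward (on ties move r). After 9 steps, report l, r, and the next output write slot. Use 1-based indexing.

l=6, r=15, next write slot=10

l=1 r=19: |-17|<=|23| out[19]=529, r--
l=1 r=18: |-17|<=|21| out[18]=441, r--
l=1 r=17: |-17|<=|19| out[17]=361, r--
l=1 r=16: |-17|>|13| out[16]=289, l++
l=2 r=16: |-15|>|13| out[15]=225, l++
l=3 r=16: |-14|>|13| out[14]=196, l++
l=4 r=16: |-13|<=|13| out[13]=169, r--
l=4 r=15: |-13|>|10| out[12]=169, l++
l=5 r=15: |-12|>|10| out[11]=144, l++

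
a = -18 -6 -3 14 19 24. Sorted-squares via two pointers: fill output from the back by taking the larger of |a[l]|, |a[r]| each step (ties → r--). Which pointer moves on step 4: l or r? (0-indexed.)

l=0 r=5: |-18|<=|24| out[5]=576, r--
l=0 r=4: |-18|<=|19| out[4]=361, r--
l=0 r=3: |-18|>|14| out[3]=324, l++
l=1 r=3: |-6|<=|14| out[2]=196, r--

r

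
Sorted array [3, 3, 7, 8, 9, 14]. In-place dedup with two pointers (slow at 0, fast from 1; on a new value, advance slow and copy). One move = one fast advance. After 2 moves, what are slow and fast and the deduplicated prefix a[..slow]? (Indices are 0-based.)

(s=0,f=1) a[fast]=3=a[slow] dup → fast++
(s=0,f=2) a[fast]=7≠a[slow]=3 write a[1]=7 → slow++,fast++

slow=1, fast=3, prefix=[3, 7]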